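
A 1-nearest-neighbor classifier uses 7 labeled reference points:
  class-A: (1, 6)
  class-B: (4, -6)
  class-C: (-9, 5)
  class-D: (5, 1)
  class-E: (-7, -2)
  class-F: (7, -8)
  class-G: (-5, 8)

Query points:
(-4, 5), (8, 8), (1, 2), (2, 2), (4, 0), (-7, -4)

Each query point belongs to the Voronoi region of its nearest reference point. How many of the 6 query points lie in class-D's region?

2

(-4, 5) — d² to each: class-A:26, class-B:185, class-C:25, class-D:97, class-E:58, class-F:290, class-G:10 → nearest is class-G
(8, 8) — d² to each: class-A:53, class-B:212, class-C:298, class-D:58, class-E:325, class-F:257, class-G:169 → nearest is class-A
(1, 2) — d² to each: class-A:16, class-B:73, class-C:109, class-D:17, class-E:80, class-F:136, class-G:72 → nearest is class-A
(2, 2) — d² to each: class-A:17, class-B:68, class-C:130, class-D:10, class-E:97, class-F:125, class-G:85 → nearest is class-D
(4, 0) — d² to each: class-A:45, class-B:36, class-C:194, class-D:2, class-E:125, class-F:73, class-G:145 → nearest is class-D
(-7, -4) — d² to each: class-A:164, class-B:125, class-C:85, class-D:169, class-E:4, class-F:212, class-G:148 → nearest is class-E
2 of the 6 points have class-D as nearest.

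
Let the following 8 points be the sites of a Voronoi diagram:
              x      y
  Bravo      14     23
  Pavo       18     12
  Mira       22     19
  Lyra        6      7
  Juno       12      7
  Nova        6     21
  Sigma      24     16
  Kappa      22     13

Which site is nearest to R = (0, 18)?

Nova

Since √ is increasing, it suffices to compare squared distances:
d²(R, Bravo) = (0−14)² + (18−23)² = 196 + 25 = 221
d²(R, Pavo) = (0−18)² + (18−12)² = 324 + 36 = 360
d²(R, Mira) = (0−22)² + (18−19)² = 484 + 1 = 485
d²(R, Lyra) = (0−6)² + (18−7)² = 36 + 121 = 157
d²(R, Juno) = (0−12)² + (18−7)² = 144 + 121 = 265
d²(R, Nova) = (0−6)² + (18−21)² = 36 + 9 = 45
d²(R, Sigma) = (0−24)² + (18−16)² = 576 + 4 = 580
d²(R, Kappa) = (0−22)² + (18−13)² = 484 + 25 = 509
The smallest is to Nova, so R lies in the Voronoi region of Nova.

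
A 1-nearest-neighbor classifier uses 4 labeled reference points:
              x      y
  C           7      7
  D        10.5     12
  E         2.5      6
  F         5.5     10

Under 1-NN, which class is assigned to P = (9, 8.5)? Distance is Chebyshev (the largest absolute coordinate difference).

d(P,C) = max(2, 1.5) = 2
d(P,D) = max(1.5, 3.5) = 3.5
d(P,E) = max(6.5, 2.5) = 6.5
d(P,F) = max(3.5, 1.5) = 3.5
The smallest is to C, so P lies in the Voronoi region of C.

C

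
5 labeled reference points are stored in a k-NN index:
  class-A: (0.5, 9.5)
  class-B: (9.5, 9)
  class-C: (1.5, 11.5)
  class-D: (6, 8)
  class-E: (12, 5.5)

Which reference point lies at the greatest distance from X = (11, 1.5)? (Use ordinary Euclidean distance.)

class-C

Since √ is increasing, it suffices to compare squared distances:
d²(X, class-A) = (11−0.5)² + (1.5−9.5)² = 110.25 + 64 = 174.25
d²(X, class-B) = (11−9.5)² + (1.5−9)² = 2.25 + 56.25 = 58.5
d²(X, class-C) = (11−1.5)² + (1.5−11.5)² = 90.25 + 100 = 190.25
d²(X, class-D) = (11−6)² + (1.5−8)² = 25 + 42.25 = 67.25
d²(X, class-E) = (11−12)² + (1.5−5.5)² = 1 + 16 = 17
The largest is to class-C.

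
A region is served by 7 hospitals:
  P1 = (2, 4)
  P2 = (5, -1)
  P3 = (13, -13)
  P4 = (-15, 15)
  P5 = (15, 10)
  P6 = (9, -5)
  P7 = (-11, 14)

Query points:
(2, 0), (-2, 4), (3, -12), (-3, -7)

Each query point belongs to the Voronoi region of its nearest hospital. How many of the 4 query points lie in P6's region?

1

(2, 0) — d² to each: P1:16, P2:10, P3:290, P4:514, P5:269, P6:74, P7:365 → nearest is P2
(-2, 4) — d² to each: P1:16, P2:74, P3:514, P4:290, P5:325, P6:202, P7:181 → nearest is P1
(3, -12) — d² to each: P1:257, P2:125, P3:101, P4:1053, P5:628, P6:85, P7:872 → nearest is P6
(-3, -7) — d² to each: P1:146, P2:100, P3:292, P4:628, P5:613, P6:148, P7:505 → nearest is P2
1 of the 4 points has P6 as nearest.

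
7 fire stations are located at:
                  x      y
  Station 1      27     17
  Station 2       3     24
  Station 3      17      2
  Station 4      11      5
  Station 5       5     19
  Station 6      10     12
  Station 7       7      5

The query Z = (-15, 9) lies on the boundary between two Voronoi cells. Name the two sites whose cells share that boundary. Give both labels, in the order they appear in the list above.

Station 5 and Station 7

Squared distances from Z to each site:
d²(Z, Station 1) = (-15−27)² + (9−17)² = 1764 + 64 = 1828
d²(Z, Station 2) = (-15−3)² + (9−24)² = 324 + 225 = 549
d²(Z, Station 3) = (-15−17)² + (9−2)² = 1024 + 49 = 1073
d²(Z, Station 4) = (-15−11)² + (9−5)² = 676 + 16 = 692
d²(Z, Station 5) = (-15−5)² + (9−19)² = 400 + 100 = 500
d²(Z, Station 6) = (-15−10)² + (9−12)² = 625 + 9 = 634
d²(Z, Station 7) = (-15−7)² + (9−5)² = 484 + 16 = 500
Z is equidistant from Station 5 and Station 7 (both at squared distance 500), and every other site is strictly farther — so Z lies on the Station 5–Station 7 Voronoi edge.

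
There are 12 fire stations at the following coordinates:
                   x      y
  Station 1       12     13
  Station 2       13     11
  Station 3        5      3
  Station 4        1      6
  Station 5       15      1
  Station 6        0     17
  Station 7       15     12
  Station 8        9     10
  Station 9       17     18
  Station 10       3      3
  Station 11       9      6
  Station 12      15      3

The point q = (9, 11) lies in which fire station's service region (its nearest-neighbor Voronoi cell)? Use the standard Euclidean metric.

Compare squared distances (the ordering matches that of the actual distances):
d²(q, Station 1) = 9 + 4 = 13
d²(q, Station 2) = 16 + 0 = 16
d²(q, Station 3) = 16 + 64 = 80
d²(q, Station 4) = 64 + 25 = 89
d²(q, Station 5) = 36 + 100 = 136
d²(q, Station 6) = 81 + 36 = 117
d²(q, Station 7) = 36 + 1 = 37
d²(q, Station 8) = 0 + 1 = 1
d²(q, Station 9) = 64 + 49 = 113
d²(q, Station 10) = 36 + 64 = 100
d²(q, Station 11) = 0 + 25 = 25
d²(q, Station 12) = 36 + 64 = 100
Minimum is at Station 8.

Station 8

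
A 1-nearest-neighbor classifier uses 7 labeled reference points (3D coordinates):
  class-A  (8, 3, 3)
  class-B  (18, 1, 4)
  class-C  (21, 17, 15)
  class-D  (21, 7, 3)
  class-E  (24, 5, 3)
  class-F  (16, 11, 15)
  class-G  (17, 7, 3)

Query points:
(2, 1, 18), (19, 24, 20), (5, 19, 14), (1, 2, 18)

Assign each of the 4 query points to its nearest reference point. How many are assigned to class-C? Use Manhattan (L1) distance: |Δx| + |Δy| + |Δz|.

2

(2, 1, 18) — d to each: class-A:23, class-B:30, class-C:38, class-D:40, class-E:41, class-F:27, class-G:36 → nearest is class-A
(19, 24, 20) — d to each: class-A:49, class-B:40, class-C:14, class-D:36, class-E:41, class-F:21, class-G:36 → nearest is class-C
(5, 19, 14) — d to each: class-A:30, class-B:41, class-C:19, class-D:39, class-E:44, class-F:20, class-G:35 → nearest is class-C
(1, 2, 18) — d to each: class-A:23, class-B:32, class-C:38, class-D:40, class-E:41, class-F:27, class-G:36 → nearest is class-A
2 of the 4 points have class-C as nearest.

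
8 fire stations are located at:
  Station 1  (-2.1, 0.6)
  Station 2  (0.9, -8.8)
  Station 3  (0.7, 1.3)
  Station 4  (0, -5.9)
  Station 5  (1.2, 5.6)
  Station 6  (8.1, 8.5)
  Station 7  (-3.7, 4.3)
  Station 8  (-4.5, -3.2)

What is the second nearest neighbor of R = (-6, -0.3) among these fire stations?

Station 1

Since √ is increasing, it suffices to compare squared distances:
d²(R, Station 1) = (-6−(-2.1))² + (-0.3−0.6)² = 15.21 + 0.81 = 16.02
d²(R, Station 2) = (-6−0.9)² + (-0.3−(-8.8))² = 47.61 + 72.25 = 119.86
d²(R, Station 3) = (-6−0.7)² + (-0.3−1.3)² = 44.89 + 2.56 = 47.45
d²(R, Station 4) = (-6−0)² + (-0.3−(-5.9))² = 36 + 31.36 = 67.36
d²(R, Station 5) = (-6−1.2)² + (-0.3−5.6)² = 51.84 + 34.81 = 86.65
d²(R, Station 6) = (-6−8.1)² + (-0.3−8.5)² = 198.81 + 77.44 = 276.25
d²(R, Station 7) = (-6−(-3.7))² + (-0.3−4.3)² = 5.29 + 21.16 = 26.45
d²(R, Station 8) = (-6−(-4.5))² + (-0.3−(-3.2))² = 2.25 + 8.41 = 10.66
Sorted ascending: Station 8, Station 1, Station 7, … — the second-nearest is Station 1.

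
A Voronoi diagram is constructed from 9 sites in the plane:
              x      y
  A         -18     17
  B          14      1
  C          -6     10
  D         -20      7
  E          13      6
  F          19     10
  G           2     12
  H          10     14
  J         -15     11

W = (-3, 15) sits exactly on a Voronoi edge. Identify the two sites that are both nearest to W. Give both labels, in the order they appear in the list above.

C and G

Squared distances from W to each site:
|WA|² = 225 + 4 = 229
|WB|² = 289 + 196 = 485
|WC|² = 9 + 25 = 34
|WD|² = 289 + 64 = 353
|WE|² = 256 + 81 = 337
|WF|² = 484 + 25 = 509
|WG|² = 25 + 9 = 34
|WH|² = 169 + 1 = 170
|WJ|² = 144 + 16 = 160
W is equidistant from C and G (both at squared distance 34), and every other site is strictly farther — so W lies on the C–G Voronoi edge.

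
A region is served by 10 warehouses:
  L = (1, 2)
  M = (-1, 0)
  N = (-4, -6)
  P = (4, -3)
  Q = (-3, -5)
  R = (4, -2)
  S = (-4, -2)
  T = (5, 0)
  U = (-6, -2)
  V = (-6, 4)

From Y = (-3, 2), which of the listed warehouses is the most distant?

P

Since √ is increasing, it suffices to compare squared distances:
|YL|² = 16 + 0 = 16
|YM|² = 4 + 4 = 8
|YN|² = 1 + 64 = 65
|YP|² = 49 + 25 = 74
|YQ|² = 0 + 49 = 49
|YR|² = 49 + 16 = 65
|YS|² = 1 + 16 = 17
|YT|² = 64 + 4 = 68
|YU|² = 9 + 16 = 25
|YV|² = 9 + 4 = 13
The largest is to P.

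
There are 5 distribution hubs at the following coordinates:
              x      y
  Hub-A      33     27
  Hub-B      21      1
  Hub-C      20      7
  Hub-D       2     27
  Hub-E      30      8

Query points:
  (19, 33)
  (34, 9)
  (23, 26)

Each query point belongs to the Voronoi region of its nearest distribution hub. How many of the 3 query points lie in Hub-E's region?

1

(19, 33) — d² to each: Hub-A:232, Hub-B:1028, Hub-C:677, Hub-D:325, Hub-E:746 → nearest is Hub-A
(34, 9) — d² to each: Hub-A:325, Hub-B:233, Hub-C:200, Hub-D:1348, Hub-E:17 → nearest is Hub-E
(23, 26) — d² to each: Hub-A:101, Hub-B:629, Hub-C:370, Hub-D:442, Hub-E:373 → nearest is Hub-A
1 of the 3 points has Hub-E as nearest.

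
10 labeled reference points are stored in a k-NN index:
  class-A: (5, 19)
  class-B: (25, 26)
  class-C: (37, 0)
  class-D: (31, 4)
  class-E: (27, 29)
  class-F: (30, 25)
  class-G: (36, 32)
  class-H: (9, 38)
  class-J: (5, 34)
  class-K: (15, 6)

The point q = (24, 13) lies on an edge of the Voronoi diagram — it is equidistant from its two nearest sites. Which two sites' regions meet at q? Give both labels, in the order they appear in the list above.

class-D and class-K

Squared distances from q to each site:
d²(q, class-A) = 361 + 36 = 397
d²(q, class-B) = 1 + 169 = 170
d²(q, class-C) = 169 + 169 = 338
d²(q, class-D) = 49 + 81 = 130
d²(q, class-E) = 9 + 256 = 265
d²(q, class-F) = 36 + 144 = 180
d²(q, class-G) = 144 + 361 = 505
d²(q, class-H) = 225 + 625 = 850
d²(q, class-J) = 361 + 441 = 802
d²(q, class-K) = 81 + 49 = 130
q is equidistant from class-D and class-K (both at squared distance 130), and every other site is strictly farther — so q lies on the class-D–class-K Voronoi edge.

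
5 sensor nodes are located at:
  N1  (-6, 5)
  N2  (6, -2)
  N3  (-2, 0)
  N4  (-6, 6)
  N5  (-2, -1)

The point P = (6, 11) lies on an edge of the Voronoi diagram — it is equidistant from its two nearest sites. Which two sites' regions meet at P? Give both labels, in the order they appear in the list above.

Squared distances from P to each site:
|PN1|² = 144 + 36 = 180
|PN2|² = 0 + 169 = 169
|PN3|² = 64 + 121 = 185
|PN4|² = 144 + 25 = 169
|PN5|² = 64 + 144 = 208
P is equidistant from N2 and N4 (both at squared distance 169), and every other site is strictly farther — so P lies on the N2–N4 Voronoi edge.

N2 and N4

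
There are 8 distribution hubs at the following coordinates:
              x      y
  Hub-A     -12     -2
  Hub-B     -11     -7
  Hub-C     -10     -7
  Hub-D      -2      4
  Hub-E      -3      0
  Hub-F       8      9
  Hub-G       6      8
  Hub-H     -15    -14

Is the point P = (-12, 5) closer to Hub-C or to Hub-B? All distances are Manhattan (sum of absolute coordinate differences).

d(P, Hub-C) = |-12−(-10)| + |5−(-7)| = 2 + 12 = 14
d(P, Hub-B) = |-12−(-11)| + |5−(-7)| = 1 + 12 = 13
14 > 13, so Hub-B is closer.

Hub-B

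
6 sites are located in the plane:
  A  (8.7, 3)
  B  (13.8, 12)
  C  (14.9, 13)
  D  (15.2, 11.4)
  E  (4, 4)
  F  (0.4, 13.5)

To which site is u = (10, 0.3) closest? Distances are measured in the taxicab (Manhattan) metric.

d(u,A) = |10−8.7| + |0.3−3| = 1.3 + 2.7 = 4
d(u,B) = |10−13.8| + |0.3−12| = 3.8 + 11.7 = 15.5
d(u,C) = |10−14.9| + |0.3−13| = 4.9 + 12.7 = 17.6
d(u,D) = |10−15.2| + |0.3−11.4| = 5.2 + 11.1 = 16.3
d(u,E) = |10−4| + |0.3−4| = 6 + 3.7 = 9.7
d(u,F) = |10−0.4| + |0.3−13.5| = 9.6 + 13.2 = 22.8
Minimum is at A.

A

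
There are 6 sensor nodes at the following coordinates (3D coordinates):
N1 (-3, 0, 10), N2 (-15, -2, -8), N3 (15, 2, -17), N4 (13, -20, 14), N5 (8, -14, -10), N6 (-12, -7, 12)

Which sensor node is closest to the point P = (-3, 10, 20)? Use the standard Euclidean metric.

N1

Compare squared distances (the ordering matches that of the actual distances):
|PN1|² = (-3−(-3))² + (10−0)² + (20−10)² = 0 + 100 + 100 = 200
|PN2|² = (-3−(-15))² + (10−(-2))² + (20−(-8))² = 144 + 144 + 784 = 1072
|PN3|² = (-3−15)² + (10−2)² + (20−(-17))² = 324 + 64 + 1369 = 1757
|PN4|² = (-3−13)² + (10−(-20))² + (20−14)² = 256 + 900 + 36 = 1192
|PN5|² = (-3−8)² + (10−(-14))² + (20−(-10))² = 121 + 576 + 900 = 1597
|PN6|² = (-3−(-12))² + (10−(-7))² + (20−12)² = 81 + 289 + 64 = 434
Minimum is at N1.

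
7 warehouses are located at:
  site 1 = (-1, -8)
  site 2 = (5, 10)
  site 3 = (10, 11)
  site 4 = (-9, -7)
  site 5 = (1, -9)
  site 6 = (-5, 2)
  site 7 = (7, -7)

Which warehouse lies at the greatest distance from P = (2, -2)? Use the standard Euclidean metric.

site 3

Compare squared distances (the ordering matches that of the actual distances):
d²(P, site 1) = (2−(-1))² + (-2−(-8))² = 9 + 36 = 45
d²(P, site 2) = (2−5)² + (-2−10)² = 9 + 144 = 153
d²(P, site 3) = (2−10)² + (-2−11)² = 64 + 169 = 233
d²(P, site 4) = (2−(-9))² + (-2−(-7))² = 121 + 25 = 146
d²(P, site 5) = (2−1)² + (-2−(-9))² = 1 + 49 = 50
d²(P, site 6) = (2−(-5))² + (-2−2)² = 49 + 16 = 65
d²(P, site 7) = (2−7)² + (-2−(-7))² = 25 + 25 = 50
The largest is to site 3.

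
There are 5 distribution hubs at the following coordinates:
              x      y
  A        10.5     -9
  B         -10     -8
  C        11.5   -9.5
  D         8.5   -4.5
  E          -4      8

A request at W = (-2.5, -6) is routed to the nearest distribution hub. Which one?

B

Compare squared distances (the ordering matches that of the actual distances):
|WA|² = (-2.5−10.5)² + (-6−(-9))² = 169 + 9 = 178
|WB|² = (-2.5−(-10))² + (-6−(-8))² = 56.25 + 4 = 60.25
|WC|² = (-2.5−11.5)² + (-6−(-9.5))² = 196 + 12.25 = 208.25
|WD|² = (-2.5−8.5)² + (-6−(-4.5))² = 121 + 2.25 = 123.25
|WE|² = (-2.5−(-4))² + (-6−8)² = 2.25 + 196 = 198.25
The smallest is to B, so W lies in the Voronoi region of B.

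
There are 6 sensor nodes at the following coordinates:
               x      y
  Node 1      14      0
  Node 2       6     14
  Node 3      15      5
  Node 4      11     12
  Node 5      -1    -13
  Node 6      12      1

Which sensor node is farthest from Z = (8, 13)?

Node 5

Compare squared distances (the ordering matches that of the actual distances):
d²(Z, Node 1) = (8−14)² + (13−0)² = 36 + 169 = 205
d²(Z, Node 2) = (8−6)² + (13−14)² = 4 + 1 = 5
d²(Z, Node 3) = (8−15)² + (13−5)² = 49 + 64 = 113
d²(Z, Node 4) = (8−11)² + (13−12)² = 9 + 1 = 10
d²(Z, Node 5) = (8−(-1))² + (13−(-13))² = 81 + 676 = 757
d²(Z, Node 6) = (8−12)² + (13−1)² = 16 + 144 = 160
The largest is to Node 5.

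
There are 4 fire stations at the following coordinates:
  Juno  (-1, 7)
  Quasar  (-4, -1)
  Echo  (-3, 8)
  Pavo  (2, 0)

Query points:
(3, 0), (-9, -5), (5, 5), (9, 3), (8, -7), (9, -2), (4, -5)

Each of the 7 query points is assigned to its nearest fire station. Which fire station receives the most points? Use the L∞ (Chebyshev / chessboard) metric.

Pavo

(3, 0) — d to each: Juno:7, Quasar:7, Echo:8, Pavo:1 → nearest is Pavo
(-9, -5) — d to each: Juno:12, Quasar:5, Echo:13, Pavo:11 → nearest is Quasar
(5, 5) — d to each: Juno:6, Quasar:9, Echo:8, Pavo:5 → nearest is Pavo
(9, 3) — d to each: Juno:10, Quasar:13, Echo:12, Pavo:7 → nearest is Pavo
(8, -7) — d to each: Juno:14, Quasar:12, Echo:15, Pavo:7 → nearest is Pavo
(9, -2) — d to each: Juno:10, Quasar:13, Echo:12, Pavo:7 → nearest is Pavo
(4, -5) — d to each: Juno:12, Quasar:8, Echo:13, Pavo:5 → nearest is Pavo
Tally — Quasar:1, Pavo:6. Pavo captures the most (6).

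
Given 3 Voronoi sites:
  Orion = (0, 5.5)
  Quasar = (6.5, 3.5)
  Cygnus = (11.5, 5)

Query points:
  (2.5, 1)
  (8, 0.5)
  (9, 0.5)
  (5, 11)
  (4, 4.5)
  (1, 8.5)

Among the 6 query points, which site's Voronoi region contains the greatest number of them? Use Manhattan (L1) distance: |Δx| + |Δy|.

(2.5, 1) — d to each: Orion:7, Quasar:6.5, Cygnus:13 → nearest is Quasar
(8, 0.5) — d to each: Orion:13, Quasar:4.5, Cygnus:8 → nearest is Quasar
(9, 0.5) — d to each: Orion:14, Quasar:5.5, Cygnus:7 → nearest is Quasar
(5, 11) — d to each: Orion:10.5, Quasar:9, Cygnus:12.5 → nearest is Quasar
(4, 4.5) — d to each: Orion:5, Quasar:3.5, Cygnus:8 → nearest is Quasar
(1, 8.5) — d to each: Orion:4, Quasar:10.5, Cygnus:14 → nearest is Orion
Tally — Orion:1, Quasar:5. Quasar captures the most (5).

Quasar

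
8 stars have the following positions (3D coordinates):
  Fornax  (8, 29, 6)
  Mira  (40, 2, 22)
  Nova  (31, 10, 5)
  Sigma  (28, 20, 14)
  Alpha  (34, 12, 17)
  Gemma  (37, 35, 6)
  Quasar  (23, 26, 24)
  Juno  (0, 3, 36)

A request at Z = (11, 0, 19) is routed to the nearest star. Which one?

Squared Euclidean distances:
d²(Z, Fornax) = 9 + 841 + 169 = 1019
d²(Z, Mira) = 841 + 4 + 9 = 854
d²(Z, Nova) = 400 + 100 + 196 = 696
d²(Z, Sigma) = 289 + 400 + 25 = 714
d²(Z, Alpha) = 529 + 144 + 4 = 677
d²(Z, Gemma) = 676 + 1225 + 169 = 2070
d²(Z, Quasar) = 144 + 676 + 25 = 845
d²(Z, Juno) = 121 + 9 + 289 = 419
The smallest is to Juno, so Z lies in the Voronoi region of Juno.

Juno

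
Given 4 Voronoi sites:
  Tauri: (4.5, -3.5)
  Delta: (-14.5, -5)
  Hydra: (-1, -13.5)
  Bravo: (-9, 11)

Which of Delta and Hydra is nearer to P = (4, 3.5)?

Hydra

Compare squared distances:
d²(P, Delta) = (4−(-14.5))² + (3.5−(-5))² = 342.25 + 72.25 = 414.5
d²(P, Hydra) = (4−(-1))² + (3.5−(-13.5))² = 25 + 289 = 314
414.5 > 314, so Hydra is closer.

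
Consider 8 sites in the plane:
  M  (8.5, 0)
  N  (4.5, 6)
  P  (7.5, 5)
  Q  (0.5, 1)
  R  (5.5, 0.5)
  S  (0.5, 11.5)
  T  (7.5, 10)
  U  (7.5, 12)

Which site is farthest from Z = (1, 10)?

M

Since √ is increasing, it suffices to compare squared distances:
|ZM|² = (1−8.5)² + (10−0)² = 56.25 + 100 = 156.25
|ZN|² = (1−4.5)² + (10−6)² = 12.25 + 16 = 28.25
|ZP|² = (1−7.5)² + (10−5)² = 42.25 + 25 = 67.25
|ZQ|² = (1−0.5)² + (10−1)² = 0.25 + 81 = 81.25
|ZR|² = (1−5.5)² + (10−0.5)² = 20.25 + 90.25 = 110.5
|ZS|² = (1−0.5)² + (10−11.5)² = 0.25 + 2.25 = 2.5
|ZT|² = (1−7.5)² + (10−10)² = 42.25 + 0 = 42.25
|ZU|² = (1−7.5)² + (10−12)² = 42.25 + 4 = 46.25
The largest is to M.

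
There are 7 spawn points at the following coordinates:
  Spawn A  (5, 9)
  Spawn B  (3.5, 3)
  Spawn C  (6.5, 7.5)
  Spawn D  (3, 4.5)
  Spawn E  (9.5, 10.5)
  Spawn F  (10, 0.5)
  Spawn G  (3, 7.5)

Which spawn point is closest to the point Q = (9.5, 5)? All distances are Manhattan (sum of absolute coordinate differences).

d(Q, Spawn A) = |9.5−5| + |5−9| = 4.5 + 4 = 8.5
d(Q, Spawn B) = |9.5−3.5| + |5−3| = 6 + 2 = 8
d(Q, Spawn C) = |9.5−6.5| + |5−7.5| = 3 + 2.5 = 5.5
d(Q, Spawn D) = |9.5−3| + |5−4.5| = 6.5 + 0.5 = 7
d(Q, Spawn E) = |9.5−9.5| + |5−10.5| = 0 + 5.5 = 5.5
d(Q, Spawn F) = |9.5−10| + |5−0.5| = 0.5 + 4.5 = 5
d(Q, Spawn G) = |9.5−3| + |5−7.5| = 6.5 + 2.5 = 9
The smallest is to Spawn F, so Q lies in the Voronoi region of Spawn F.

Spawn F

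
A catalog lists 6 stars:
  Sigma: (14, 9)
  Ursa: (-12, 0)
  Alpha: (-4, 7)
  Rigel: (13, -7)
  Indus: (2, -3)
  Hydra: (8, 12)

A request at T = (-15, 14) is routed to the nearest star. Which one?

Alpha

Compare squared distances (the ordering matches that of the actual distances):
d²(T, Sigma) = (-15−14)² + (14−9)² = 841 + 25 = 866
d²(T, Ursa) = (-15−(-12))² + (14−0)² = 9 + 196 = 205
d²(T, Alpha) = (-15−(-4))² + (14−7)² = 121 + 49 = 170
d²(T, Rigel) = (-15−13)² + (14−(-7))² = 784 + 441 = 1225
d²(T, Indus) = (-15−2)² + (14−(-3))² = 289 + 289 = 578
d²(T, Hydra) = (-15−8)² + (14−12)² = 529 + 4 = 533
The smallest is to Alpha, so T lies in the Voronoi region of Alpha.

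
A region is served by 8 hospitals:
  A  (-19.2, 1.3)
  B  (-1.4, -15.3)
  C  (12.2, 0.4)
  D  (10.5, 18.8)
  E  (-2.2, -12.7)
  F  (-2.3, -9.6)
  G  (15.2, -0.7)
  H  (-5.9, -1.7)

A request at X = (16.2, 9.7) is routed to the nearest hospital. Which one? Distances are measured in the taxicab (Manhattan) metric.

d(X,A) = 35.4 + 8.4 = 43.8
d(X,B) = 17.6 + 25 = 42.6
d(X,C) = 4 + 9.3 = 13.3
d(X,D) = 5.7 + 9.1 = 14.8
d(X,E) = 18.4 + 22.4 = 40.8
d(X,F) = 18.5 + 19.3 = 37.8
d(X,G) = 1 + 10.4 = 11.4
d(X,H) = 22.1 + 11.4 = 33.5
Minimum is at G.

G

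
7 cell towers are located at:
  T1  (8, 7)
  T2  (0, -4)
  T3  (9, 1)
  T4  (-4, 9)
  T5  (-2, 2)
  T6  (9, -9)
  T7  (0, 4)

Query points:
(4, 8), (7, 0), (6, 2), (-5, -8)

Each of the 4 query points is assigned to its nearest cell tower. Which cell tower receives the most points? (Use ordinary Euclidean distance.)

(4, 8) — d² to each: T1:17, T2:160, T3:74, T4:65, T5:72, T6:314, T7:32 → nearest is T1
(7, 0) — d² to each: T1:50, T2:65, T3:5, T4:202, T5:85, T6:85, T7:65 → nearest is T3
(6, 2) — d² to each: T1:29, T2:72, T3:10, T4:149, T5:64, T6:130, T7:40 → nearest is T3
(-5, -8) — d² to each: T1:394, T2:41, T3:277, T4:290, T5:109, T6:197, T7:169 → nearest is T2
Tally — T1:1, T2:1, T3:2. T3 captures the most (2).

T3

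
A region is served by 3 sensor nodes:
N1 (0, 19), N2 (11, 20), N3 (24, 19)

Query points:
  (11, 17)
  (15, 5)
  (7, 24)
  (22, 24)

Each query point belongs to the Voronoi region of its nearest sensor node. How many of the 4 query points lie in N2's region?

3

(11, 17) — d² to each: N1:125, N2:9, N3:173 → nearest is N2
(15, 5) — d² to each: N1:421, N2:241, N3:277 → nearest is N2
(7, 24) — d² to each: N1:74, N2:32, N3:314 → nearest is N2
(22, 24) — d² to each: N1:509, N2:137, N3:29 → nearest is N3
3 of the 4 points have N2 as nearest.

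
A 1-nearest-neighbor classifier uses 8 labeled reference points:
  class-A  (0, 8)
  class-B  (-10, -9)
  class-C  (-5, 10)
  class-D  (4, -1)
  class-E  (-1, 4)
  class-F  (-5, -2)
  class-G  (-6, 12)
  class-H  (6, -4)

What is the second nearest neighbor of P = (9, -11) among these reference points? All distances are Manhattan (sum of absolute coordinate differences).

class-D

d(P, class-A) = |9−0| + |-11−8| = 9 + 19 = 28
d(P, class-B) = |9−(-10)| + |-11−(-9)| = 19 + 2 = 21
d(P, class-C) = |9−(-5)| + |-11−10| = 14 + 21 = 35
d(P, class-D) = |9−4| + |-11−(-1)| = 5 + 10 = 15
d(P, class-E) = |9−(-1)| + |-11−4| = 10 + 15 = 25
d(P, class-F) = |9−(-5)| + |-11−(-2)| = 14 + 9 = 23
d(P, class-G) = |9−(-6)| + |-11−12| = 15 + 23 = 38
d(P, class-H) = |9−6| + |-11−(-4)| = 3 + 7 = 10
Sorted ascending: class-H, class-D, class-B, … — the second-nearest is class-D.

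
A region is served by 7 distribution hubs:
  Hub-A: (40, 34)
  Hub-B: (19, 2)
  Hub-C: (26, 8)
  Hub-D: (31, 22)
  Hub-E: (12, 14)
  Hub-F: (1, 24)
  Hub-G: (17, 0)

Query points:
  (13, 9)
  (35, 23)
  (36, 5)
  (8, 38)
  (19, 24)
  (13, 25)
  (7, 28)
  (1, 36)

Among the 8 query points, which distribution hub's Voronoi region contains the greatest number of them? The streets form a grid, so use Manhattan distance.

(13, 9) — d to each: Hub-A:52, Hub-B:13, Hub-C:14, Hub-D:31, Hub-E:6, Hub-F:27, Hub-G:13 → nearest is Hub-E
(35, 23) — d to each: Hub-A:16, Hub-B:37, Hub-C:24, Hub-D:5, Hub-E:32, Hub-F:35, Hub-G:41 → nearest is Hub-D
(36, 5) — d to each: Hub-A:33, Hub-B:20, Hub-C:13, Hub-D:22, Hub-E:33, Hub-F:54, Hub-G:24 → nearest is Hub-C
(8, 38) — d to each: Hub-A:36, Hub-B:47, Hub-C:48, Hub-D:39, Hub-E:28, Hub-F:21, Hub-G:47 → nearest is Hub-F
(19, 24) — d to each: Hub-A:31, Hub-B:22, Hub-C:23, Hub-D:14, Hub-E:17, Hub-F:18, Hub-G:26 → nearest is Hub-D
(13, 25) — d to each: Hub-A:36, Hub-B:29, Hub-C:30, Hub-D:21, Hub-E:12, Hub-F:13, Hub-G:29 → nearest is Hub-E
(7, 28) — d to each: Hub-A:39, Hub-B:38, Hub-C:39, Hub-D:30, Hub-E:19, Hub-F:10, Hub-G:38 → nearest is Hub-F
(1, 36) — d to each: Hub-A:41, Hub-B:52, Hub-C:53, Hub-D:44, Hub-E:33, Hub-F:12, Hub-G:52 → nearest is Hub-F
Tally — Hub-C:1, Hub-D:2, Hub-E:2, Hub-F:3. Hub-F captures the most (3).

Hub-F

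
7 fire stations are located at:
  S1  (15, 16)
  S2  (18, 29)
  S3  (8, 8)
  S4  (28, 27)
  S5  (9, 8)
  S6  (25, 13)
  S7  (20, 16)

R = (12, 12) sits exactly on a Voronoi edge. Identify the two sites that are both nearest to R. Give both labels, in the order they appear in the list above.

Squared distances from R to each site:
|RS1|² = (12−15)² + (12−16)² = 9 + 16 = 25
|RS2|² = (12−18)² + (12−29)² = 36 + 289 = 325
|RS3|² = (12−8)² + (12−8)² = 16 + 16 = 32
|RS4|² = (12−28)² + (12−27)² = 256 + 225 = 481
|RS5|² = (12−9)² + (12−8)² = 9 + 16 = 25
|RS6|² = (12−25)² + (12−13)² = 169 + 1 = 170
|RS7|² = (12−20)² + (12−16)² = 64 + 16 = 80
R is equidistant from S1 and S5 (both at squared distance 25), and every other site is strictly farther — so R lies on the S1–S5 Voronoi edge.

S1 and S5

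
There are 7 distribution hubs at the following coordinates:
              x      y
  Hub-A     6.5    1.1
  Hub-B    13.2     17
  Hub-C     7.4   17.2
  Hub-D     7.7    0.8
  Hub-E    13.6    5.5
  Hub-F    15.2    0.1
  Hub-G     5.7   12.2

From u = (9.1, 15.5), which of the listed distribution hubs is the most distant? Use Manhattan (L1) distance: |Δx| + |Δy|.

d(u, Hub-A) = 2.6 + 14.4 = 17
d(u, Hub-B) = 4.1 + 1.5 = 5.6
d(u, Hub-C) = 1.7 + 1.7 = 3.4
d(u, Hub-D) = 1.4 + 14.7 = 16.1
d(u, Hub-E) = 4.5 + 10 = 14.5
d(u, Hub-F) = 6.1 + 15.4 = 21.5
d(u, Hub-G) = 3.4 + 3.3 = 6.7
The largest is to Hub-F.

Hub-F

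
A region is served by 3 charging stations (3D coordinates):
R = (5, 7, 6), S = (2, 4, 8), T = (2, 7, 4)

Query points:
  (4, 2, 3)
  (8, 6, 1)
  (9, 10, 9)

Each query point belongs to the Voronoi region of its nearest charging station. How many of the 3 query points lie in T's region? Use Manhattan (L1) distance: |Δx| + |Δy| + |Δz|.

1

(4, 2, 3) — d to each: R:9, S:9, T:8 → nearest is T
(8, 6, 1) — d to each: R:9, S:15, T:10 → nearest is R
(9, 10, 9) — d to each: R:10, S:14, T:15 → nearest is R
1 of the 3 points has T as nearest.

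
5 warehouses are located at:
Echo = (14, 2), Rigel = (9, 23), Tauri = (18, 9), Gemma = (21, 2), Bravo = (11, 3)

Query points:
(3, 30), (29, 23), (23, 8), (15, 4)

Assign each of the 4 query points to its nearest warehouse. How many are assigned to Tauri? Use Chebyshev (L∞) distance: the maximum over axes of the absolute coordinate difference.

(3, 30) — d to each: Echo:28, Rigel:7, Tauri:21, Gemma:28, Bravo:27 → nearest is Rigel
(29, 23) — d to each: Echo:21, Rigel:20, Tauri:14, Gemma:21, Bravo:20 → nearest is Tauri
(23, 8) — d to each: Echo:9, Rigel:15, Tauri:5, Gemma:6, Bravo:12 → nearest is Tauri
(15, 4) — d to each: Echo:2, Rigel:19, Tauri:5, Gemma:6, Bravo:4 → nearest is Echo
2 of the 4 points have Tauri as nearest.

2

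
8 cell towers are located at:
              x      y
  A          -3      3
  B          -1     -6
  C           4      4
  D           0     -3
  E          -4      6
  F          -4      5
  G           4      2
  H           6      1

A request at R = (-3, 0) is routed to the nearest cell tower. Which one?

Squared Euclidean distances:
|RA|² = (-3−(-3))² + (0−3)² = 0 + 9 = 9
|RB|² = (-3−(-1))² + (0−(-6))² = 4 + 36 = 40
|RC|² = (-3−4)² + (0−4)² = 49 + 16 = 65
|RD|² = (-3−0)² + (0−(-3))² = 9 + 9 = 18
|RE|² = (-3−(-4))² + (0−6)² = 1 + 36 = 37
|RF|² = (-3−(-4))² + (0−5)² = 1 + 25 = 26
|RG|² = (-3−4)² + (0−2)² = 49 + 4 = 53
|RH|² = (-3−6)² + (0−1)² = 81 + 1 = 82
The smallest is to A, so R lies in the Voronoi region of A.

A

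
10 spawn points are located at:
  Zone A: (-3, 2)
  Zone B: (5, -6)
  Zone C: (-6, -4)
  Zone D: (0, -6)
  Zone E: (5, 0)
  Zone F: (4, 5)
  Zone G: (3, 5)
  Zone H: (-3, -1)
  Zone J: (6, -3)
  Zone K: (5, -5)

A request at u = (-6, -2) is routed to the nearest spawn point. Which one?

Zone C

Since √ is increasing, it suffices to compare squared distances:
d²(u, Zone A) = 9 + 16 = 25
d²(u, Zone B) = 121 + 16 = 137
d²(u, Zone C) = 0 + 4 = 4
d²(u, Zone D) = 36 + 16 = 52
d²(u, Zone E) = 121 + 4 = 125
d²(u, Zone F) = 100 + 49 = 149
d²(u, Zone G) = 81 + 49 = 130
d²(u, Zone H) = 9 + 1 = 10
d²(u, Zone J) = 144 + 1 = 145
d²(u, Zone K) = 121 + 9 = 130
Zone C is nearest.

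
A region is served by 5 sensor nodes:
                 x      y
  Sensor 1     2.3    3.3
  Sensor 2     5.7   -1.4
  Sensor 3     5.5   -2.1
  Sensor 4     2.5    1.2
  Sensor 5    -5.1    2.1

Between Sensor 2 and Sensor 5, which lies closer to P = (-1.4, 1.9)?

Sensor 5

Compare squared distances:
d²(P, Sensor 2) = (-1.4−5.7)² + (1.9−(-1.4))² = 50.41 + 10.89 = 61.3
d²(P, Sensor 5) = (-1.4−(-5.1))² + (1.9−2.1)² = 13.69 + 0.04 = 13.73
61.3 > 13.73, so Sensor 5 is closer.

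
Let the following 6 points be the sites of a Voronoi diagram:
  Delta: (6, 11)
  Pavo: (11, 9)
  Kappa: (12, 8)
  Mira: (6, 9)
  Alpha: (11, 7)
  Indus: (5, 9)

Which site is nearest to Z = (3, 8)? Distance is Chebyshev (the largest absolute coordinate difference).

d(Z, Delta) = max(3, 3) = 3
d(Z, Pavo) = max(8, 1) = 8
d(Z, Kappa) = max(9, 0) = 9
d(Z, Mira) = max(3, 1) = 3
d(Z, Alpha) = max(8, 1) = 8
d(Z, Indus) = max(2, 1) = 2
Indus is nearest.

Indus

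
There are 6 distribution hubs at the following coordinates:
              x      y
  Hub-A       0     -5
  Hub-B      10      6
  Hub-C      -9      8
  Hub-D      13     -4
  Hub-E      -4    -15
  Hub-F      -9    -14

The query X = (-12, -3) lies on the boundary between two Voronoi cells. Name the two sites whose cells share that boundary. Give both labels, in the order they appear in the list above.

Hub-C and Hub-F

Squared distances from X to each site:
d²(X, Hub-A) = 144 + 4 = 148
d²(X, Hub-B) = 484 + 81 = 565
d²(X, Hub-C) = 9 + 121 = 130
d²(X, Hub-D) = 625 + 1 = 626
d²(X, Hub-E) = 64 + 144 = 208
d²(X, Hub-F) = 9 + 121 = 130
X is equidistant from Hub-C and Hub-F (both at squared distance 130), and every other site is strictly farther — so X lies on the Hub-C–Hub-F Voronoi edge.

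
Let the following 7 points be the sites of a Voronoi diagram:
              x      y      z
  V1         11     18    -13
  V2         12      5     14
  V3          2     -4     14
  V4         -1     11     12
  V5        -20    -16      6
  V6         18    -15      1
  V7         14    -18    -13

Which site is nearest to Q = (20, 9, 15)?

V2

Compare squared distances (the ordering matches that of the actual distances):
|QV1|² = 81 + 81 + 784 = 946
|QV2|² = 64 + 16 + 1 = 81
|QV3|² = 324 + 169 + 1 = 494
|QV4|² = 441 + 4 + 9 = 454
|QV5|² = 1600 + 625 + 81 = 2306
|QV6|² = 4 + 576 + 196 = 776
|QV7|² = 36 + 729 + 784 = 1549
Minimum is at V2.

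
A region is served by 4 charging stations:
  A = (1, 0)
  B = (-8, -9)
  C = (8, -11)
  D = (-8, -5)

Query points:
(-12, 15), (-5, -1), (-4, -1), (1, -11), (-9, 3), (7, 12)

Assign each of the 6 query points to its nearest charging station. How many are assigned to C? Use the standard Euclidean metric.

(-12, 15) — d² to each: A:394, B:592, C:1076, D:416 → nearest is A
(-5, -1) — d² to each: A:37, B:73, C:269, D:25 → nearest is D
(-4, -1) — d² to each: A:26, B:80, C:244, D:32 → nearest is A
(1, -11) — d² to each: A:121, B:85, C:49, D:117 → nearest is C
(-9, 3) — d² to each: A:109, B:145, C:485, D:65 → nearest is D
(7, 12) — d² to each: A:180, B:666, C:530, D:514 → nearest is A
1 of the 6 points has C as nearest.

1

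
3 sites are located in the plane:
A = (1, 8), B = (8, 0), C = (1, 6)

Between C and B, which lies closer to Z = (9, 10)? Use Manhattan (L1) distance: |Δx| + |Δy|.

d(Z,C) = |9−1| + |10−6| = 8 + 4 = 12
d(Z,B) = |9−8| + |10−0| = 1 + 10 = 11
12 > 11, so B is closer.

B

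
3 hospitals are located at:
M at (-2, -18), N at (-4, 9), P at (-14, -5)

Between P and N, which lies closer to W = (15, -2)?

N

Compare squared distances:
|WP|² = (15−(-14))² + (-2−(-5))² = 841 + 9 = 850
|WN|² = (15−(-4))² + (-2−9)² = 361 + 121 = 482
850 > 482, so N is closer.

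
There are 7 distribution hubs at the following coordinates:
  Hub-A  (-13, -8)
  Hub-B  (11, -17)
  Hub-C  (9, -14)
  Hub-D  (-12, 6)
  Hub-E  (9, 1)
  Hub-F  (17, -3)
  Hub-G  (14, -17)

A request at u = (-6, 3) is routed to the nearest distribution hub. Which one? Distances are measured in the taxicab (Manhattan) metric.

Hub-D

d(u, Hub-A) = |-6−(-13)| + |3−(-8)| = 7 + 11 = 18
d(u, Hub-B) = |-6−11| + |3−(-17)| = 17 + 20 = 37
d(u, Hub-C) = |-6−9| + |3−(-14)| = 15 + 17 = 32
d(u, Hub-D) = |-6−(-12)| + |3−6| = 6 + 3 = 9
d(u, Hub-E) = |-6−9| + |3−1| = 15 + 2 = 17
d(u, Hub-F) = |-6−17| + |3−(-3)| = 23 + 6 = 29
d(u, Hub-G) = |-6−14| + |3−(-17)| = 20 + 20 = 40
The smallest is to Hub-D, so u lies in the Voronoi region of Hub-D.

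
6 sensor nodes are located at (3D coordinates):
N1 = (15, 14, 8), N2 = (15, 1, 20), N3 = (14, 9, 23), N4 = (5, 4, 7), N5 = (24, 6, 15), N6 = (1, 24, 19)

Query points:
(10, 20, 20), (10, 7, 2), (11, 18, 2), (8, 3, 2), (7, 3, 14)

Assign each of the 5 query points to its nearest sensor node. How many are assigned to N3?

(10, 20, 20) — d² to each: N1:205, N2:386, N3:146, N4:450, N5:417, N6:98 → nearest is N6
(10, 7, 2) — d² to each: N1:110, N2:385, N3:461, N4:59, N5:366, N6:659 → nearest is N4
(11, 18, 2) — d² to each: N1:68, N2:629, N3:531, N4:257, N5:482, N6:425 → nearest is N1
(8, 3, 2) — d² to each: N1:206, N2:377, N3:513, N4:35, N5:434, N6:779 → nearest is N4
(7, 3, 14) — d² to each: N1:221, N2:104, N3:166, N4:54, N5:299, N6:502 → nearest is N4
0 of the 5 points have N3 as nearest.

0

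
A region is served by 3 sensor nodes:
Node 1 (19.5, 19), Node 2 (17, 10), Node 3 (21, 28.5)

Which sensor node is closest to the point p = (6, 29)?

Node 3

Since √ is increasing, it suffices to compare squared distances:
d²(p, Node 1) = (6−19.5)² + (29−19)² = 182.25 + 100 = 282.25
d²(p, Node 2) = (6−17)² + (29−10)² = 121 + 361 = 482
d²(p, Node 3) = (6−21)² + (29−28.5)² = 225 + 0.25 = 225.25
Minimum is at Node 3.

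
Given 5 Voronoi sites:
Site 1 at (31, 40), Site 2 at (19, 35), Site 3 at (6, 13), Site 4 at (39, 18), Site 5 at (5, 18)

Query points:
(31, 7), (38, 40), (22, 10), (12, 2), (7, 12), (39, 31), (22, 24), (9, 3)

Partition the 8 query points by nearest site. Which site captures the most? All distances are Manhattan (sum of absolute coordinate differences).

Site 3

(31, 7) — d to each: Site 1:33, Site 2:40, Site 3:31, Site 4:19, Site 5:37 → nearest is Site 4
(38, 40) — d to each: Site 1:7, Site 2:24, Site 3:59, Site 4:23, Site 5:55 → nearest is Site 1
(22, 10) — d to each: Site 1:39, Site 2:28, Site 3:19, Site 4:25, Site 5:25 → nearest is Site 3
(12, 2) — d to each: Site 1:57, Site 2:40, Site 3:17, Site 4:43, Site 5:23 → nearest is Site 3
(7, 12) — d to each: Site 1:52, Site 2:35, Site 3:2, Site 4:38, Site 5:8 → nearest is Site 3
(39, 31) — d to each: Site 1:17, Site 2:24, Site 3:51, Site 4:13, Site 5:47 → nearest is Site 4
(22, 24) — d to each: Site 1:25, Site 2:14, Site 3:27, Site 4:23, Site 5:23 → nearest is Site 2
(9, 3) — d to each: Site 1:59, Site 2:42, Site 3:13, Site 4:45, Site 5:19 → nearest is Site 3
Tally — Site 1:1, Site 2:1, Site 3:4, Site 4:2. Site 3 captures the most (4).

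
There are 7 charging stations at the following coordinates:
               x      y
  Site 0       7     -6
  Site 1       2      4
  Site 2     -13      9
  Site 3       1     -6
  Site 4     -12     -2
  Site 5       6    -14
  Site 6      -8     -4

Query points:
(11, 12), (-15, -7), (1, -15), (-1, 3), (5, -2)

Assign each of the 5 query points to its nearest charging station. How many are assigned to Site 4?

1

(11, 12) — d² to each: Site 0:340, Site 1:145, Site 2:585, Site 3:424, Site 4:725, Site 5:701, Site 6:617 → nearest is Site 1
(-15, -7) — d² to each: Site 0:485, Site 1:410, Site 2:260, Site 3:257, Site 4:34, Site 5:490, Site 6:58 → nearest is Site 4
(1, -15) — d² to each: Site 0:117, Site 1:362, Site 2:772, Site 3:81, Site 4:338, Site 5:26, Site 6:202 → nearest is Site 5
(-1, 3) — d² to each: Site 0:145, Site 1:10, Site 2:180, Site 3:85, Site 4:146, Site 5:338, Site 6:98 → nearest is Site 1
(5, -2) — d² to each: Site 0:20, Site 1:45, Site 2:445, Site 3:32, Site 4:289, Site 5:145, Site 6:173 → nearest is Site 0
1 of the 5 points has Site 4 as nearest.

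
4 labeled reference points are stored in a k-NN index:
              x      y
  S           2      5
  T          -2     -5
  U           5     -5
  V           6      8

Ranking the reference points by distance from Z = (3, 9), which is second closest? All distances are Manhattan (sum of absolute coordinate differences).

d(Z,S) = |3−2| + |9−5| = 1 + 4 = 5
d(Z,T) = |3−(-2)| + |9−(-5)| = 5 + 14 = 19
d(Z,U) = |3−5| + |9−(-5)| = 2 + 14 = 16
d(Z,V) = |3−6| + |9−8| = 3 + 1 = 4
Sorted ascending: V, S, U, … — the second-nearest is S.

S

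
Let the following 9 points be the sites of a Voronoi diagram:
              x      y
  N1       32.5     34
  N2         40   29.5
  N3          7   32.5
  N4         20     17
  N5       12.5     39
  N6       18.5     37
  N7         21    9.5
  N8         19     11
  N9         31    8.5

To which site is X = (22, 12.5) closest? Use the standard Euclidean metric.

N7

Compare squared distances (the ordering matches that of the actual distances):
|XN1|² = 110.25 + 462.25 = 572.5
|XN2|² = 324 + 289 = 613
|XN3|² = 225 + 400 = 625
|XN4|² = 4 + 20.25 = 24.25
|XN5|² = 90.25 + 702.25 = 792.5
|XN6|² = 12.25 + 600.25 = 612.5
|XN7|² = 1 + 9 = 10
|XN8|² = 9 + 2.25 = 11.25
|XN9|² = 81 + 16 = 97
Minimum is at N7.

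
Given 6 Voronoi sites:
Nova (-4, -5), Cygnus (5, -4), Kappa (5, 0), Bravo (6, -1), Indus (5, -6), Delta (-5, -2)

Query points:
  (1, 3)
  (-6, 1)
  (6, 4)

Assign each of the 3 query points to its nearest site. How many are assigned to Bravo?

(1, 3) — d² to each: Nova:89, Cygnus:65, Kappa:25, Bravo:41, Indus:97, Delta:61 → nearest is Kappa
(-6, 1) — d² to each: Nova:40, Cygnus:146, Kappa:122, Bravo:148, Indus:170, Delta:10 → nearest is Delta
(6, 4) — d² to each: Nova:181, Cygnus:65, Kappa:17, Bravo:25, Indus:101, Delta:157 → nearest is Kappa
0 of the 3 points have Bravo as nearest.

0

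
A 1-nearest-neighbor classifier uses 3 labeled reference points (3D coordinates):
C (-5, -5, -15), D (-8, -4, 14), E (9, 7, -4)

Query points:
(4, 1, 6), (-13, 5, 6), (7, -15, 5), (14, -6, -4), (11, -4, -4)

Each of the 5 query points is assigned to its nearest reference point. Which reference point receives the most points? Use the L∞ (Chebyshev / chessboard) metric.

E

(4, 1, 6) — d to each: C:21, D:12, E:10 → nearest is E
(-13, 5, 6) — d to each: C:21, D:9, E:22 → nearest is D
(7, -15, 5) — d to each: C:20, D:15, E:22 → nearest is D
(14, -6, -4) — d to each: C:19, D:22, E:13 → nearest is E
(11, -4, -4) — d to each: C:16, D:19, E:11 → nearest is E
Tally — D:2, E:3. E captures the most (3).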